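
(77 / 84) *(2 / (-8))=-11 / 48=-0.23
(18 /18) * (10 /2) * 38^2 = 7220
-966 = -966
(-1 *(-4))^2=16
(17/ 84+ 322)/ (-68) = -27065/ 5712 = -4.74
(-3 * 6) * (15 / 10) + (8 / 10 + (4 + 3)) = -96 / 5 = -19.20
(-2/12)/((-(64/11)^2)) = 121/24576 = 0.00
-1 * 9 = -9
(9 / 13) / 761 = 9 / 9893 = 0.00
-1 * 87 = -87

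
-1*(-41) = 41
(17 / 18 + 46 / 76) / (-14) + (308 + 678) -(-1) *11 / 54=3541060 / 3591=986.09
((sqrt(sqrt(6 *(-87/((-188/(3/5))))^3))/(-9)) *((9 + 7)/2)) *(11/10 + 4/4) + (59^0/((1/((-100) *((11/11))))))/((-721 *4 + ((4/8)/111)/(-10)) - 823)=-7 *174^(3/4) *235^(1/4)/1175 + 222000/8229541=-1.09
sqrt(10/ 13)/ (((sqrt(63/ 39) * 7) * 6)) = 0.02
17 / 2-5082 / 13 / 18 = -1031 / 78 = -13.22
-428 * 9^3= -312012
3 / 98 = 0.03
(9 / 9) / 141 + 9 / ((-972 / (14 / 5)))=-239 / 12690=-0.02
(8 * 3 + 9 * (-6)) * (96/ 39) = -960/ 13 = -73.85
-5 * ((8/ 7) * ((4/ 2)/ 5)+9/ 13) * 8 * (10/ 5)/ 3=-8368/ 273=-30.65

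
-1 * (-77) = 77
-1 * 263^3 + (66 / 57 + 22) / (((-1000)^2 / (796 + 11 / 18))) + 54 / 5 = -155536779352271 / 8550000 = -18191436.18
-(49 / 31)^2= -2401 / 961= -2.50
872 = 872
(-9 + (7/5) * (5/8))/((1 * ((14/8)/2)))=-65/7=-9.29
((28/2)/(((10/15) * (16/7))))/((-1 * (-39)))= 49/208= 0.24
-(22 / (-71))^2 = -484 / 5041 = -0.10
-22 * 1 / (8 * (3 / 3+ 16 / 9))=-99 / 100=-0.99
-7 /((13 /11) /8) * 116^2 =-8288896 /13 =-637607.38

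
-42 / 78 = -7 / 13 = -0.54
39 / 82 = 0.48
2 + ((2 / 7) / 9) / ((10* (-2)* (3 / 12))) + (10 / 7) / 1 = 154 / 45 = 3.42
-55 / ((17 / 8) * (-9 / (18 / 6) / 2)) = 880 / 51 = 17.25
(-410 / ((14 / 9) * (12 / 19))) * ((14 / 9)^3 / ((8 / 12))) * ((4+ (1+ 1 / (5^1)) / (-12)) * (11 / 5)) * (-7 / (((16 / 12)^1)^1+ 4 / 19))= 65997659 / 720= 91663.42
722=722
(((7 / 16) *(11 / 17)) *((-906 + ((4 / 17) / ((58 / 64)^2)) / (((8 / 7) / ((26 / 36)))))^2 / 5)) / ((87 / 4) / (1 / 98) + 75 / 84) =21.79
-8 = -8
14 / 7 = 2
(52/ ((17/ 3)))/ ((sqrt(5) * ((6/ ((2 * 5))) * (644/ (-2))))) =-26 * sqrt(5)/ 2737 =-0.02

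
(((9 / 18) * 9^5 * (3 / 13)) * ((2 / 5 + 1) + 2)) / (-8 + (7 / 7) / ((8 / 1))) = -1338444 / 455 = -2941.64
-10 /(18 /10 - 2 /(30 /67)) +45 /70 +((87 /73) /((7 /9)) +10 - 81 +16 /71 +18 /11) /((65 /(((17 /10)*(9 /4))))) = 215052459 /518818300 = 0.41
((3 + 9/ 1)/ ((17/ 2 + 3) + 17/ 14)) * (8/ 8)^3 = 84/ 89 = 0.94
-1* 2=-2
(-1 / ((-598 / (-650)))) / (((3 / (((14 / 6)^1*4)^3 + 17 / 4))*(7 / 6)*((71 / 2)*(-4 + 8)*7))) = -2206675 / 8641836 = -0.26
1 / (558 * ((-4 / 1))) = -1 / 2232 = -0.00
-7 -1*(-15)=8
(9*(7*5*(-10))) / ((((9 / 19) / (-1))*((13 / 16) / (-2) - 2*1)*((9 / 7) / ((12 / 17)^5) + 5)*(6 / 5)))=-4902912000 / 26262907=-186.69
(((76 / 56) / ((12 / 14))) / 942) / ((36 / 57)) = 361 / 135648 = 0.00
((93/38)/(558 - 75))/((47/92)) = 62/6251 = 0.01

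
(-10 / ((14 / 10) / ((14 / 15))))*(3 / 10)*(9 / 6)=-3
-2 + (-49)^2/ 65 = 2271/ 65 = 34.94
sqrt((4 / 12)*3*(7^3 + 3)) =sqrt(346) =18.60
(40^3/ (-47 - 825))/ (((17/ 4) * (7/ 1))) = -32000/ 12971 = -2.47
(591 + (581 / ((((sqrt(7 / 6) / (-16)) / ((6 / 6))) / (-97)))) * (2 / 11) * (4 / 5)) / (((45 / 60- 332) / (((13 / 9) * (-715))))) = 1464892 / 795 + 696636928 * sqrt(42) / 11925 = 380435.78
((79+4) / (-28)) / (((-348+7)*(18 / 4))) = 83 / 42966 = 0.00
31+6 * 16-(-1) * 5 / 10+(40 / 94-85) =4035 / 94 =42.93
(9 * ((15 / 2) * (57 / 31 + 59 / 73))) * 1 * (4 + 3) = 1250.67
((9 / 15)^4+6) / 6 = 1277 / 1250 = 1.02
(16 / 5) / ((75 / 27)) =144 / 125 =1.15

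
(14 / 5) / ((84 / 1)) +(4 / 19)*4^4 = 30739 / 570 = 53.93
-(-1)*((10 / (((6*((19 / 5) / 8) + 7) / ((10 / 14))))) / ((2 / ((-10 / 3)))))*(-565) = 2825000 / 4137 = 682.86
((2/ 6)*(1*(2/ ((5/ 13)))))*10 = 52/ 3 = 17.33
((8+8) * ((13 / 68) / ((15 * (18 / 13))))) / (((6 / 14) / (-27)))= -2366 / 255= -9.28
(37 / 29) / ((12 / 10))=185 / 174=1.06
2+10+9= 21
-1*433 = -433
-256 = -256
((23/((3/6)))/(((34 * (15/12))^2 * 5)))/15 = 184/541875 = 0.00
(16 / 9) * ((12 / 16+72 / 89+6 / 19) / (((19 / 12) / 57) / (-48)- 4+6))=1.67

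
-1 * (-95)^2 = -9025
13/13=1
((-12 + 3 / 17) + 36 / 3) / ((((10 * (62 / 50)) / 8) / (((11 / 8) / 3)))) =55 / 1054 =0.05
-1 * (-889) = 889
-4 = -4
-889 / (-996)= 889 / 996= 0.89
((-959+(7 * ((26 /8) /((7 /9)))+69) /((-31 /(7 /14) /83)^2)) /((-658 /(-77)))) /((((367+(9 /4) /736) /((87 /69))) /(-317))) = 4869358425844 /48801001319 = 99.78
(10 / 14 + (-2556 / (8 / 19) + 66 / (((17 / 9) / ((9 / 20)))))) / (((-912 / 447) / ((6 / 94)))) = 189.40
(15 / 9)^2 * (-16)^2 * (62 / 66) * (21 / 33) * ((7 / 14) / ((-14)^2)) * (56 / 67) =198400 / 218889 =0.91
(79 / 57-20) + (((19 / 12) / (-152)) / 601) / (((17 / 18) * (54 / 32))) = -32520730 / 1747107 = -18.61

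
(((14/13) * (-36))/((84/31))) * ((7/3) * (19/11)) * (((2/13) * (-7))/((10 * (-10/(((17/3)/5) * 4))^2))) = 66726632/52284375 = 1.28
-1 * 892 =-892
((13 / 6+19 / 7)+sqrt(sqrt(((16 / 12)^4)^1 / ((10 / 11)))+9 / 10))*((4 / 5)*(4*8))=64*sqrt(810+160*sqrt(110)) / 75+2624 / 21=167.52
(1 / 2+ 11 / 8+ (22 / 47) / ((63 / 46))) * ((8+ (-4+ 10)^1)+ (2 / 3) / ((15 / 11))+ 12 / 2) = 24207571 / 532980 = 45.42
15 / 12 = 5 / 4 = 1.25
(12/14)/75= 2/175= 0.01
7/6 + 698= 4195/6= 699.17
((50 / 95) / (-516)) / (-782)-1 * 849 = -3254526031 / 3833364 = -849.00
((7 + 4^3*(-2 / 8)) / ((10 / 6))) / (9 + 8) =-27 / 85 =-0.32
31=31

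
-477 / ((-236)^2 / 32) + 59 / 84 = 125243 / 292404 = 0.43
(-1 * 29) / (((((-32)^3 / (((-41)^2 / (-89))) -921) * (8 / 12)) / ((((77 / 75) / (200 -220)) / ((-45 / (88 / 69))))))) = -41290403 / 531013606875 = -0.00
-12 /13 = -0.92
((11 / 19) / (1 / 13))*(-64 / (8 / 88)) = -100672 / 19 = -5298.53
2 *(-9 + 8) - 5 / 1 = -7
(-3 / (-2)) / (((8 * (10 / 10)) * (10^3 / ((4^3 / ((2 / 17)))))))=51 / 500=0.10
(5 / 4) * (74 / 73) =185 / 146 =1.27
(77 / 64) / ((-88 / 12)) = -21 / 128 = -0.16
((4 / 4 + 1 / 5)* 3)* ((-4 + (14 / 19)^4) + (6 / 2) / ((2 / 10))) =40.66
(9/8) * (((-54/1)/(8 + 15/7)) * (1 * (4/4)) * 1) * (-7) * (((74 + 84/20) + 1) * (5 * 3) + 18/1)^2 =4329492363/71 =60978765.68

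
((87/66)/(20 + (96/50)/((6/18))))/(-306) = -725/4335408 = -0.00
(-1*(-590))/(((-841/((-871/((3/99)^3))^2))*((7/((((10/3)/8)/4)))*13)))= -786798167528.21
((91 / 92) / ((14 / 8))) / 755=0.00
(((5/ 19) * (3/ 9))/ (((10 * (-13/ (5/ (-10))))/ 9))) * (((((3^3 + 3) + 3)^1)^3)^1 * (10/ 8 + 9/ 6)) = 1185921/ 3952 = 300.08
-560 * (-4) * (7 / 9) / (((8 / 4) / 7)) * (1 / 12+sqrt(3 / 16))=13720 / 27+13720 * sqrt(3) / 9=3148.56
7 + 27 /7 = 76 /7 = 10.86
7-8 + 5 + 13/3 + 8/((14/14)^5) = 49/3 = 16.33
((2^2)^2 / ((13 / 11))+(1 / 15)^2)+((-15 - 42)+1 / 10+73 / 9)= -206189 / 5850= -35.25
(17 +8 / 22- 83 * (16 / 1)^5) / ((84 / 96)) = -7658797576 / 77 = -99464903.58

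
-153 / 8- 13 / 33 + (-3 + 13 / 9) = -16691 / 792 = -21.07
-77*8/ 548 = -154/ 137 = -1.12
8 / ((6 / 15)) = 20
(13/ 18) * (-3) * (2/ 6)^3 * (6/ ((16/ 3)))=-13/ 144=-0.09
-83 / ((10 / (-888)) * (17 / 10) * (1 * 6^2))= 6142 / 51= 120.43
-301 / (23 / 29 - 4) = 8729 / 93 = 93.86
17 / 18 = 0.94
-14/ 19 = -0.74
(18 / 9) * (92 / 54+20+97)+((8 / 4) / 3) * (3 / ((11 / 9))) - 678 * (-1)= 272362 / 297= 917.04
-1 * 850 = -850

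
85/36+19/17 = 2129/612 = 3.48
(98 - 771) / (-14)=673 / 14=48.07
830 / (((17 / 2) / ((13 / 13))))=1660 / 17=97.65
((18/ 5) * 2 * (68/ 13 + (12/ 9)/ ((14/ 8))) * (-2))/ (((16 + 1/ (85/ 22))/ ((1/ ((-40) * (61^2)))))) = 41718/ 1169901005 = 0.00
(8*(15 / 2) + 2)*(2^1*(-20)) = -2480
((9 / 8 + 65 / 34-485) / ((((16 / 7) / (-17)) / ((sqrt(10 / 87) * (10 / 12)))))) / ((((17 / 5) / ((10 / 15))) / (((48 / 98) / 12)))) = 182075 * sqrt(870) / 662592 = 8.11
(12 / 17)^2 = 144 / 289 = 0.50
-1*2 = -2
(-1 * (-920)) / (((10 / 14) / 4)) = 5152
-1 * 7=-7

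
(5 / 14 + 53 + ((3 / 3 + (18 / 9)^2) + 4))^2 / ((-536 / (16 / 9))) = -12.90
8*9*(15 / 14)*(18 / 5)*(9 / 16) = 2187 / 14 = 156.21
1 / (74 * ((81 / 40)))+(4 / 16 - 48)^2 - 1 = 109285925 / 47952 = 2279.07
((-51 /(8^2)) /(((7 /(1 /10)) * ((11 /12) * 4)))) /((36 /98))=-119 /14080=-0.01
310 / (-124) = -5 / 2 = -2.50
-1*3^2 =-9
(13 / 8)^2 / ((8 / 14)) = 1183 / 256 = 4.62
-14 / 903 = -2 / 129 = -0.02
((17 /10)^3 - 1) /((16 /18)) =35217 /8000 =4.40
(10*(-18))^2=32400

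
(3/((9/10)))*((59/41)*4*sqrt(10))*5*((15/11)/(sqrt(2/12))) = 118000*sqrt(15)/451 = 1013.33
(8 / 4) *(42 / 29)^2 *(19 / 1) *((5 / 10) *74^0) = 33516 / 841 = 39.85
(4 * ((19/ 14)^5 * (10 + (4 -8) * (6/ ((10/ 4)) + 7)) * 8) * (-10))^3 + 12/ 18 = 957530277015780397089008558/ 14242684529829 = 67229620582439.22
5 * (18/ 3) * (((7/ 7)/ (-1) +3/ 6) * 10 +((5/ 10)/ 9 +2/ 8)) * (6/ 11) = -845/ 11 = -76.82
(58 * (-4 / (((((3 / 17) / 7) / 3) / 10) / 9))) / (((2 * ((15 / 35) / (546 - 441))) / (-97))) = 29524685400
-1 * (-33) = 33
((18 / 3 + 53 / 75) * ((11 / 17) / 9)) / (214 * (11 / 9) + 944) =5533 / 13833750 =0.00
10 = 10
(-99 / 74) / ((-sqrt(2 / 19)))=99 * sqrt(38) / 148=4.12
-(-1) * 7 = 7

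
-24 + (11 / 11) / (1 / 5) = -19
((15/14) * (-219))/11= -3285/154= -21.33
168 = 168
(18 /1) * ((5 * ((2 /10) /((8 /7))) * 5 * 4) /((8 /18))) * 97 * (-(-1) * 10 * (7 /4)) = 9624825 /8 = 1203103.12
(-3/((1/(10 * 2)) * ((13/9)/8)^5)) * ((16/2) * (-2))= 1857520926720/371293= 5002843.92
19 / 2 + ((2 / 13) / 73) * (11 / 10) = 90177 / 9490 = 9.50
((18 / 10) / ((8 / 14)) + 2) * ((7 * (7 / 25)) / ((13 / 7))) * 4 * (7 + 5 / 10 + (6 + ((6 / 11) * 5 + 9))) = 3921519 / 7150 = 548.46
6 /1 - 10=-4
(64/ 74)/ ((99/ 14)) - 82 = -299918/ 3663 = -81.88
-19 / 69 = -0.28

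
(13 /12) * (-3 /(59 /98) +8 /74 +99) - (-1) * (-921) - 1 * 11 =-21743497 /26196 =-830.03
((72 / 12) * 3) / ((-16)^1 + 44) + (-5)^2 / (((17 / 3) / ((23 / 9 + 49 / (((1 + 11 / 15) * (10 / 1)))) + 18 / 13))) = 566159 / 18564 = 30.50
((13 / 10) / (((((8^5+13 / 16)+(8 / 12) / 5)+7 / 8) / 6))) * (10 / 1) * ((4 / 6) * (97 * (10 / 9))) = 4035200 / 23594271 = 0.17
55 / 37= 1.49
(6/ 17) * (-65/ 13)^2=150/ 17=8.82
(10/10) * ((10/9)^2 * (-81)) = -100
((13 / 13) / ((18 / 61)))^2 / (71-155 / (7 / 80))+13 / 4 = 3126953 / 964143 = 3.24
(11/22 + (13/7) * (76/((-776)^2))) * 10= 2635755/526904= 5.00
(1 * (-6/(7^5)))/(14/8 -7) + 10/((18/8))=4706032/1058841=4.44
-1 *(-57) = 57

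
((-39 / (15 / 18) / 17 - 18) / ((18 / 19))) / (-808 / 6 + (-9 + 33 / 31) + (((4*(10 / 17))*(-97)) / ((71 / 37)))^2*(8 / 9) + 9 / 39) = -578752461378 / 328463268714655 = -0.00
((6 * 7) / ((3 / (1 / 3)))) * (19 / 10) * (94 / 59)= 12502 / 885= 14.13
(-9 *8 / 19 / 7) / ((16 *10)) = -9 / 2660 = -0.00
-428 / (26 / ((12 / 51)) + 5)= -856 / 231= -3.71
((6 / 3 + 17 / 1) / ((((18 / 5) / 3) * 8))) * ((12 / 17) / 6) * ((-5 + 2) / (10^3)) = -19 / 27200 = -0.00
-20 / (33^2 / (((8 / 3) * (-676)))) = 108160 / 3267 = 33.11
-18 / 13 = -1.38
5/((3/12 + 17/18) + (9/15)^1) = 900/323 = 2.79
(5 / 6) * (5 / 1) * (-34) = -425 / 3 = -141.67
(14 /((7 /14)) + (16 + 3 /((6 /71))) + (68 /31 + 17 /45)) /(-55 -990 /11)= -228979 /404550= -0.57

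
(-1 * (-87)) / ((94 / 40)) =1740 / 47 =37.02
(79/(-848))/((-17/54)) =2133/7208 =0.30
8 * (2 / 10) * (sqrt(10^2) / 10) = 8 / 5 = 1.60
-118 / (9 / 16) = -1888 / 9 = -209.78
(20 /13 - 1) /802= 7 /10426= 0.00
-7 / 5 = -1.40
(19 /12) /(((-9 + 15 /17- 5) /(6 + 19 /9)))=-23579 /24084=-0.98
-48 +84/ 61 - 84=-7968/ 61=-130.62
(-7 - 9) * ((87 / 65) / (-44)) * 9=3132 / 715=4.38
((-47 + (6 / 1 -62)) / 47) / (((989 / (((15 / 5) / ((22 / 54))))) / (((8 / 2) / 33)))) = -11124 / 5624443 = -0.00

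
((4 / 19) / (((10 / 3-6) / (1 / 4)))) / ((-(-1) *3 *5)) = -1 / 760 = -0.00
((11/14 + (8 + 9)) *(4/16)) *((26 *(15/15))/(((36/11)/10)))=59345/168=353.24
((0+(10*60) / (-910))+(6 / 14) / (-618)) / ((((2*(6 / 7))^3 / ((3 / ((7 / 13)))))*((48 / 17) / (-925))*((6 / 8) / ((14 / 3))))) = 9533705825 / 6407424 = 1487.92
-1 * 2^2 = -4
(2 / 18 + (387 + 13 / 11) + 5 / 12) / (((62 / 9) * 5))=153929 / 13640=11.29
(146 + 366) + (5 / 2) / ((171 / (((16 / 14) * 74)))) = 614344 / 1197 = 513.24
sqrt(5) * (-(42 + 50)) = -92 * sqrt(5) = -205.72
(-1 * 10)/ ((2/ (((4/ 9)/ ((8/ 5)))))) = -25/ 18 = -1.39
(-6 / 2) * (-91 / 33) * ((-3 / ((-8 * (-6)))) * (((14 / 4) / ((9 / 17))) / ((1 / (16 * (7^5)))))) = -182003003 / 198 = -919207.09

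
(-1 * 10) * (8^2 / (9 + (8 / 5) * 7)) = -3200 / 101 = -31.68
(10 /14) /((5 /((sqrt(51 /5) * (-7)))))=-sqrt(255) /5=-3.19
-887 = -887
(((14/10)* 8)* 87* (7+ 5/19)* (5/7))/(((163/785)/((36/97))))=2714316480/300409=9035.40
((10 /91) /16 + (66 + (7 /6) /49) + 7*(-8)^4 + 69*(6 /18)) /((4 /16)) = 62814091 /546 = 115044.12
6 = 6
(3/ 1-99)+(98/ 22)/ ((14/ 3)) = -2091/ 22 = -95.05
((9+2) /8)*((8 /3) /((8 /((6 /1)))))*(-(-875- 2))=9647 /4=2411.75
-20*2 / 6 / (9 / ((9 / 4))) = -1.67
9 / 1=9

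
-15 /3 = -5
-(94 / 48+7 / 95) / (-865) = 4633 / 1972200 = 0.00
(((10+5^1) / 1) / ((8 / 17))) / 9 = 85 / 24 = 3.54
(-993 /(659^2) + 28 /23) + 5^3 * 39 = 48705894154 /9988463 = 4876.22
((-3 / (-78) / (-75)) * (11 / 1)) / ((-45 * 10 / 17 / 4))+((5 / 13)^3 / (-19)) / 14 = 6297023 / 9861783750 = 0.00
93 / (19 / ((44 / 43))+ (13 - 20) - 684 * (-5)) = 4092 / 150989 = 0.03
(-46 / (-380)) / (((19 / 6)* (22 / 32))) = 0.06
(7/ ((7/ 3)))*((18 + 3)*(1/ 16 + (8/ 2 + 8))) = 12159/ 16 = 759.94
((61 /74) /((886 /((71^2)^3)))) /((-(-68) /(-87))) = -152484192.99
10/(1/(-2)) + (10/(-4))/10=-81/4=-20.25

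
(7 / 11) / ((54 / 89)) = 623 / 594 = 1.05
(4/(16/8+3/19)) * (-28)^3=-1668352/41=-40691.51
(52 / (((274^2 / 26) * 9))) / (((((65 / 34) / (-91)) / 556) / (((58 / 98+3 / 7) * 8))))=-511164160 / 1182447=-432.29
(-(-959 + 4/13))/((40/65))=12463/8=1557.88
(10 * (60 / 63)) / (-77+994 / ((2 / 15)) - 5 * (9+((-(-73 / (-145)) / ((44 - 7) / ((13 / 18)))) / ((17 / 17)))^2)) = 124343532000 / 95740161312173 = 0.00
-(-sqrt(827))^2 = -827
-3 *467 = -1401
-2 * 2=-4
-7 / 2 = -3.50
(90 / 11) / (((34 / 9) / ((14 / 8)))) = 2835 / 748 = 3.79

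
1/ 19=0.05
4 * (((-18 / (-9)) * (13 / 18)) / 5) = 52 / 45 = 1.16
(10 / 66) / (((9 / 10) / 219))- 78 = -4072 / 99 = -41.13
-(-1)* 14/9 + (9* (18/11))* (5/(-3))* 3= -7136/99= -72.08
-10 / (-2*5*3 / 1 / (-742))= -742 / 3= -247.33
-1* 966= -966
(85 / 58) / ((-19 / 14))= -595 / 551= -1.08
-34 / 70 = -17 / 35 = -0.49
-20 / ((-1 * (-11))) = -20 / 11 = -1.82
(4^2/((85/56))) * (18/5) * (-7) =-112896/425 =-265.64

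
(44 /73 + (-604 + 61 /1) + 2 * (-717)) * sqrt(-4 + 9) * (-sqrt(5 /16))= 721385 /292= 2470.50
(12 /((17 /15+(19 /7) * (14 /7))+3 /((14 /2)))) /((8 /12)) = 945 /367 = 2.57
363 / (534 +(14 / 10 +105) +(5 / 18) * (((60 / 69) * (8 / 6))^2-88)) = 0.59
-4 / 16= -1 / 4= -0.25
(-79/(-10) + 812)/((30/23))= 628.59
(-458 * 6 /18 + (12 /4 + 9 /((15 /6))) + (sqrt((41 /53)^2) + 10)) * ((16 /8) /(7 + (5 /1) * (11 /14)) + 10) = -167575364 /121635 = -1377.69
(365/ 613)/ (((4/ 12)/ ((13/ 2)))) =11.61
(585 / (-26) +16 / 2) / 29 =-1 / 2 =-0.50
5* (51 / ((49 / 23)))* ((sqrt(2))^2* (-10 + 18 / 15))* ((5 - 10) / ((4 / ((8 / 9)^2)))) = 2752640 / 1323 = 2080.60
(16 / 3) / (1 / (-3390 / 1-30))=-18240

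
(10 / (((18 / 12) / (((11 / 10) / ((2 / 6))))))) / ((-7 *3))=-22 / 21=-1.05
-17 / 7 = -2.43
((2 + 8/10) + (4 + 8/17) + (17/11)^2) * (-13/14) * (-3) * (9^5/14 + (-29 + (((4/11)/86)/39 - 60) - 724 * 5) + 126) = 17080.35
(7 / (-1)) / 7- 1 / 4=-5 / 4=-1.25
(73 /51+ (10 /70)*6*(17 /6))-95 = -32537 /357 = -91.14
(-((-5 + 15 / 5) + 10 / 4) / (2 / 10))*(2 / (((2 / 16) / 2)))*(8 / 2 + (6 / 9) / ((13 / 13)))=-1120 / 3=-373.33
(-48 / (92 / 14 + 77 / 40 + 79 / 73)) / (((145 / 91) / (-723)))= 12910165632 / 5677823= 2273.79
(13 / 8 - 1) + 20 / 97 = 645 / 776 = 0.83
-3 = -3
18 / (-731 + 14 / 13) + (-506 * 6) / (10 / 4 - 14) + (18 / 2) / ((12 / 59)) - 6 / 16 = 307.85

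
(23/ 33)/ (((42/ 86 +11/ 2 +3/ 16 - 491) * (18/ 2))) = -15824/ 99067023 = -0.00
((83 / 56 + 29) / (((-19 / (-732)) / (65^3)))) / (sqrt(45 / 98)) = 5719175475 * sqrt(10) / 38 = 475937390.50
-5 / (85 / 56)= -56 / 17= -3.29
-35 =-35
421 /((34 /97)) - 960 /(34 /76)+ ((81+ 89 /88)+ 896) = 49693 /1496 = 33.22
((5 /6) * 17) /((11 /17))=1445 /66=21.89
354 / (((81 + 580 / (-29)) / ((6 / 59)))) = 36 / 61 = 0.59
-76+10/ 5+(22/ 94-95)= -7932/ 47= -168.77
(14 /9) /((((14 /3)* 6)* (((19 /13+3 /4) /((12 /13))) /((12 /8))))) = 4 /115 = 0.03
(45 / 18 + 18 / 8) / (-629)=-19 / 2516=-0.01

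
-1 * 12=-12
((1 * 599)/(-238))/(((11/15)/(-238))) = 8985/11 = 816.82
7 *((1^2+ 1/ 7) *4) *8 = 256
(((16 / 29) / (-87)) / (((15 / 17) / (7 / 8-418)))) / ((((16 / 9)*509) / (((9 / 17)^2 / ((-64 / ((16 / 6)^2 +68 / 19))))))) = -13725081 / 88490423680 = -0.00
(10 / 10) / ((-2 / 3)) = -3 / 2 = -1.50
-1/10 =-0.10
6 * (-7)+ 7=-35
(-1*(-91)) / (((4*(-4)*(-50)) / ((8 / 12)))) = 91 / 1200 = 0.08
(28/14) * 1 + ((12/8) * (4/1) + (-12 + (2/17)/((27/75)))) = -562/153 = -3.67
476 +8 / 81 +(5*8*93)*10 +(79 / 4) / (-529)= 6457526225 / 171396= 37676.06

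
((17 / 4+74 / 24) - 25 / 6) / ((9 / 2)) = 19 / 27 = 0.70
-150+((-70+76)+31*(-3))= -237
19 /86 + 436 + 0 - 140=25475 /86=296.22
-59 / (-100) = 59 / 100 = 0.59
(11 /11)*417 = 417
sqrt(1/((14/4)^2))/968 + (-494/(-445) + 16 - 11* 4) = -26.89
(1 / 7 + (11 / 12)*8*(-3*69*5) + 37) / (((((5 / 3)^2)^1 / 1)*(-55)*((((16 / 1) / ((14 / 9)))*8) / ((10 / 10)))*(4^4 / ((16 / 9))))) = 5287 / 1267200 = 0.00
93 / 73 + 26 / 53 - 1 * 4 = -8649 / 3869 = -2.24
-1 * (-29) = 29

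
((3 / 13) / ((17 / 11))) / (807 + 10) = 33 / 180557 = 0.00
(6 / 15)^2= 4 / 25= 0.16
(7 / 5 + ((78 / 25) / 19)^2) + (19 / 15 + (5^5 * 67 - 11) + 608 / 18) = 425213832256 / 2030625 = 209400.47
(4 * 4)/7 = 16/7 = 2.29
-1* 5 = -5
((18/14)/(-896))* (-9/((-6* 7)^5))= -1/10119696384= -0.00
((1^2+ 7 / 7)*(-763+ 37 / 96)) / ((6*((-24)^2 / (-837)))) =2269541 / 6144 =369.39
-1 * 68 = -68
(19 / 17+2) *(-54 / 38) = -1431 / 323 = -4.43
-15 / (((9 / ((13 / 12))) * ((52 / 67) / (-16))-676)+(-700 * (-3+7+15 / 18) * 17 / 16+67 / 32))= 96480 / 27458857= 0.00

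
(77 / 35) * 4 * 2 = 88 / 5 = 17.60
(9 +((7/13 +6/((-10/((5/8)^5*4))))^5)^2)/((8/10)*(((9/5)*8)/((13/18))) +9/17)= 717736097602027504219632225076492298052153926642893625/1314267796501892509148084168762438351587997258304454656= 0.55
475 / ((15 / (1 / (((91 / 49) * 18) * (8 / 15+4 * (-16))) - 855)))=-861635275 / 31824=-27075.01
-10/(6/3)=-5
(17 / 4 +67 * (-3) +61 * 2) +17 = -231 / 4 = -57.75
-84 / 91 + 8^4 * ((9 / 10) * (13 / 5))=3114708 / 325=9583.72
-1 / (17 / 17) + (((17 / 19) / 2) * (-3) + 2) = -0.34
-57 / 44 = -1.30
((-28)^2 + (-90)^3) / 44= -182054 / 11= -16550.36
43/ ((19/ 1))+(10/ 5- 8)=-71/ 19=-3.74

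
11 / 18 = 0.61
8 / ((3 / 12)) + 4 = 36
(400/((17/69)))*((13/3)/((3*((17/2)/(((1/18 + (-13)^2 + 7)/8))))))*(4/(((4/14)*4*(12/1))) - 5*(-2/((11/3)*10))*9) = 17173999375/1029996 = 16673.85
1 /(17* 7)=1 /119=0.01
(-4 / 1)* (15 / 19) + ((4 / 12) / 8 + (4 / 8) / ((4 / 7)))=-511 / 228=-2.24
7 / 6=1.17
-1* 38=-38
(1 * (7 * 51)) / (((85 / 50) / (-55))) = -11550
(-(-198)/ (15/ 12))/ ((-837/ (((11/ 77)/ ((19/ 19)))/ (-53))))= 88/ 172515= 0.00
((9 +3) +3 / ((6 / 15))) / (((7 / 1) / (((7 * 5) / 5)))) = 19.50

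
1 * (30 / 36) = 5 / 6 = 0.83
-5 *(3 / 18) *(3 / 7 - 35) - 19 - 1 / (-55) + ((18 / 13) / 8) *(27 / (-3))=496697 / 60060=8.27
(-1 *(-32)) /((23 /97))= 3104 /23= 134.96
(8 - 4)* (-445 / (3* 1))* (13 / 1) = -23140 / 3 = -7713.33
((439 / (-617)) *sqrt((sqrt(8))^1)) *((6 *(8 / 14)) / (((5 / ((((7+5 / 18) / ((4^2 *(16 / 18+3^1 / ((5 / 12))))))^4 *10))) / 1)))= -242410247473125 *2^(3 / 4) / 4968996253145759744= -0.00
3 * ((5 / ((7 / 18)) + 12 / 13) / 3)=1254 / 91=13.78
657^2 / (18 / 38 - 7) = -8201331 / 124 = -66139.77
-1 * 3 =-3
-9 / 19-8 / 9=-233 / 171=-1.36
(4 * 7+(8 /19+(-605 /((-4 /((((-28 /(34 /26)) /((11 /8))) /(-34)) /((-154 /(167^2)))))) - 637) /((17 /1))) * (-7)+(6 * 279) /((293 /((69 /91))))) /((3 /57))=13582882838103 /130995319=103689.83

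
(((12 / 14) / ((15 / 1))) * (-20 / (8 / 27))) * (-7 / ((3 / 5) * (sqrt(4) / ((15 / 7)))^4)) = 2278125 / 38416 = 59.30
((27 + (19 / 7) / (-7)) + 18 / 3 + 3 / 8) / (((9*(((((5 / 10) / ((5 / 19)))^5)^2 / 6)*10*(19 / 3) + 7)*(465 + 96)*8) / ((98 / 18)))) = 404093750000 / 588795491177107731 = 0.00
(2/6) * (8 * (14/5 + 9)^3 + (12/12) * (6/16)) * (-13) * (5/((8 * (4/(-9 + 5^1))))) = 35600.04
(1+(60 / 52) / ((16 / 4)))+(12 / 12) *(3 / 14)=547 / 364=1.50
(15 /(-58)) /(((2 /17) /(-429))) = 943.06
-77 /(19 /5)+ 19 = -24 /19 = -1.26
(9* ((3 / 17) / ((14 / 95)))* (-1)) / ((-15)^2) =-57 / 1190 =-0.05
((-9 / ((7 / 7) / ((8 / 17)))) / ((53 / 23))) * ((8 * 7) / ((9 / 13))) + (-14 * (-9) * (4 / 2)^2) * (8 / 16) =103.33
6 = 6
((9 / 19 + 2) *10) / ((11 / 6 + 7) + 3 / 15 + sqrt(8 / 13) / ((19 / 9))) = 943811700 / 344075413 -7614000 *sqrt(26) / 344075413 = 2.63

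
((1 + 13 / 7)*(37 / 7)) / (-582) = -370 / 14259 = -0.03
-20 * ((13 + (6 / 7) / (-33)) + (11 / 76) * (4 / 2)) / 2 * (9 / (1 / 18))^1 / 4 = -15717645 / 2926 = -5371.72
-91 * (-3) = 273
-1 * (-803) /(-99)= -8.11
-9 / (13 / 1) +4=43 / 13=3.31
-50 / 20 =-5 / 2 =-2.50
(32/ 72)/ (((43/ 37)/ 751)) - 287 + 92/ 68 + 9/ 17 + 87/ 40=1121453/ 263160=4.26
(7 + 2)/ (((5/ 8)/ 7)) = 504/ 5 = 100.80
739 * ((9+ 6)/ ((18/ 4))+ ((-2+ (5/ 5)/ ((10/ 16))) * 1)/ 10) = 182533/ 75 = 2433.77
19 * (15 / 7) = 285 / 7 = 40.71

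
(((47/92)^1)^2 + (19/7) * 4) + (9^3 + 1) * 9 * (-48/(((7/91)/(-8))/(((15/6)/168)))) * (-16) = -462661894873/59248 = -7808903.17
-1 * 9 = -9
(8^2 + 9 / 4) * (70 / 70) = 265 / 4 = 66.25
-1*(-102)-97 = 5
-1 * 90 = -90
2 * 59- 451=-333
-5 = -5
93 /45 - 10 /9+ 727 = 32758 /45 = 727.96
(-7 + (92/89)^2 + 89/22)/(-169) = 328657/29450278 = 0.01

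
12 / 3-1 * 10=-6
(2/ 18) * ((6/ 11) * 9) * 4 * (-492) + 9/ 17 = -200637/ 187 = -1072.93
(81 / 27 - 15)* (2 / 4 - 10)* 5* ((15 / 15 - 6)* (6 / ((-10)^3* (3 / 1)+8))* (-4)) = -4275 / 187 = -22.86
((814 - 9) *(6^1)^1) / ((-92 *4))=-105 / 8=-13.12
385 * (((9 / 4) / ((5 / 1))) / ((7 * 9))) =11 / 4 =2.75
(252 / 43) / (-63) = -4 / 43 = -0.09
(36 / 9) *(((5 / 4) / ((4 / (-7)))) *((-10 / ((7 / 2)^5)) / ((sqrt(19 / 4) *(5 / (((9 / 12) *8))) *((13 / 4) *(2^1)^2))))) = 960 *sqrt(19) / 593047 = 0.01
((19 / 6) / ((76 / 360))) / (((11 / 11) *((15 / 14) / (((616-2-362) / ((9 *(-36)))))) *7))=-14 / 9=-1.56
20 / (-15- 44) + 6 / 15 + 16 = 4738 / 295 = 16.06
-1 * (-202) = 202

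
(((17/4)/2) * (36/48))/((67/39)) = 1989/2144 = 0.93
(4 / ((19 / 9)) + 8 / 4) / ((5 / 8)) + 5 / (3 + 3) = 7.06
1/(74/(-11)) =-11/74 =-0.15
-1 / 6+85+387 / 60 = 5477 / 60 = 91.28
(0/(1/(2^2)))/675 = 0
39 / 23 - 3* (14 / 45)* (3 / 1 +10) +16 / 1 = 1919 / 345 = 5.56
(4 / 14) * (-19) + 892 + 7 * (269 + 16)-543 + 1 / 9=147337 / 63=2338.68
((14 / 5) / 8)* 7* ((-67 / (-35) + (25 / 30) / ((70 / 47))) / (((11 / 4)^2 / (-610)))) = -887306 / 1815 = -488.87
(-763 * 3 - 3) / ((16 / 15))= -8595 / 4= -2148.75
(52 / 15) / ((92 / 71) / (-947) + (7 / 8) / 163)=4559206496 / 5260365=866.71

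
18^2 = 324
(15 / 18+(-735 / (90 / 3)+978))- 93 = 861.33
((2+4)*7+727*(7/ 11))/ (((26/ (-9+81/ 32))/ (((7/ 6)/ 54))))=-2.71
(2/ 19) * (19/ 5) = 2/ 5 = 0.40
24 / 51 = 8 / 17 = 0.47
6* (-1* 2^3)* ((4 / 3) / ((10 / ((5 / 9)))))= -3.56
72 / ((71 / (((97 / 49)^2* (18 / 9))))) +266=46700182 / 170471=273.95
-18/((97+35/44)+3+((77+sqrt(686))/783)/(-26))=-363925709618328/2037815602261217 - 1241512272 * sqrt(14)/2037815602261217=-0.18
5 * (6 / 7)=30 / 7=4.29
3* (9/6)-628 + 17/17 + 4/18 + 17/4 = -22249/36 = -618.03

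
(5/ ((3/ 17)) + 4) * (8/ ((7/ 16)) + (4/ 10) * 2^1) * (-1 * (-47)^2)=-143134364/ 105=-1363184.42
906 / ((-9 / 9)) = -906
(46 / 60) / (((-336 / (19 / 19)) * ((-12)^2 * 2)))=-23 / 2903040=-0.00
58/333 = 0.17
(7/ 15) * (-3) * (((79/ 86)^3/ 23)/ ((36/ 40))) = -3451273/ 65831796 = -0.05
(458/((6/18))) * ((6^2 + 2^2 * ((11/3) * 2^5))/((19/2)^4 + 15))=11109248/130561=85.09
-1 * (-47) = 47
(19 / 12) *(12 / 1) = 19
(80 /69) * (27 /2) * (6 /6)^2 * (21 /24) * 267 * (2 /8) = 84105 /92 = 914.18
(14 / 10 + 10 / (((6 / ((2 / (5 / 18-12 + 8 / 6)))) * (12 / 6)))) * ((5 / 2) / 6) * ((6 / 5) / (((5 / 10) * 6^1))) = 1159 / 5610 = 0.21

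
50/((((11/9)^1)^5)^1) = 2952450/161051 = 18.33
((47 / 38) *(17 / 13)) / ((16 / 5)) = 3995 / 7904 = 0.51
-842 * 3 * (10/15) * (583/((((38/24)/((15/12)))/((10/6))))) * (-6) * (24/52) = 883594800/247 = 3577306.88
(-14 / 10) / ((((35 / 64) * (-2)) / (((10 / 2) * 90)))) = 576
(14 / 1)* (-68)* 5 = -4760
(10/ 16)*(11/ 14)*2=55/ 56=0.98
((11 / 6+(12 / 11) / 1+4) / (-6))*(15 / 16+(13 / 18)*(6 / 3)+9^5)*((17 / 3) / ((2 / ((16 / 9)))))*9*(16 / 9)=-132125813662 / 24057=-5492198.27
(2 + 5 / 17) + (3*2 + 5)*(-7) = -1270 / 17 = -74.71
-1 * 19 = -19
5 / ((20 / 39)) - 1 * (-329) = 1355 / 4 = 338.75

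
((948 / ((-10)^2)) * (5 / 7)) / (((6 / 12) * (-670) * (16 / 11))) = -2607 / 187600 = -0.01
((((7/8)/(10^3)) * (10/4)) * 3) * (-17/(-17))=0.01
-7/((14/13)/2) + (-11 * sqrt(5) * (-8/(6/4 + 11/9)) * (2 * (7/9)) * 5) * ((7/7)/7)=-13 + 1760 * sqrt(5)/49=67.32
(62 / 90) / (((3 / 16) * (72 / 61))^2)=461404 / 32805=14.07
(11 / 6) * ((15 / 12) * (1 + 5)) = 55 / 4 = 13.75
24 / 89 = 0.27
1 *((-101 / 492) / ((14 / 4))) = -101 / 1722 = -0.06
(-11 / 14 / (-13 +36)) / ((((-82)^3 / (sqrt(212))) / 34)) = 0.00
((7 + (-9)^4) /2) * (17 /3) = 55828 /3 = 18609.33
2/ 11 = 0.18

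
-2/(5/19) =-38/5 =-7.60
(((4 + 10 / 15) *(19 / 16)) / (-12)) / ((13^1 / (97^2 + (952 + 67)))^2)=-100436413 / 338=-297149.15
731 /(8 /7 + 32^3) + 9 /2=1037345 /229384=4.52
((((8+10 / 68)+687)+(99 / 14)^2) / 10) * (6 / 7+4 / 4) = 32277011 / 233240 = 138.39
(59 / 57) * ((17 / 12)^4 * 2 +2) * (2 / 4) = 6151163 / 1181952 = 5.20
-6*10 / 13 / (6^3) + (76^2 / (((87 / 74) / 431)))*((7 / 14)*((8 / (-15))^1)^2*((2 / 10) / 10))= 76635141629 / 12723750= 6023.00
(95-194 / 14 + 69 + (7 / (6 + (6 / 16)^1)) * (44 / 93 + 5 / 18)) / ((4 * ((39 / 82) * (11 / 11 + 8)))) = 616508923 / 69921306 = 8.82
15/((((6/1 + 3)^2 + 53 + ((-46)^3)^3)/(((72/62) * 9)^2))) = -787320/443112373162417021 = -0.00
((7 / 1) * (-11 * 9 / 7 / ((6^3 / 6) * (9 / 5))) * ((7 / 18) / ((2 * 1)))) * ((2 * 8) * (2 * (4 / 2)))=-1540 / 81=-19.01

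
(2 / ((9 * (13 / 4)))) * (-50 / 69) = -400 / 8073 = -0.05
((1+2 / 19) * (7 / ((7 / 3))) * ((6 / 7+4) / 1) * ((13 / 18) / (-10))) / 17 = -13 / 190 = -0.07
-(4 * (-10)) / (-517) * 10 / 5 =-80 / 517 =-0.15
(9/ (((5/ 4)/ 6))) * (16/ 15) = 1152/ 25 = 46.08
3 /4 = 0.75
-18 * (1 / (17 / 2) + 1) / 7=-342 / 119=-2.87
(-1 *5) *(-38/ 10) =19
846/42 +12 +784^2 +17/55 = 236655054/385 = 614688.45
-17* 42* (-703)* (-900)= -451747800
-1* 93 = -93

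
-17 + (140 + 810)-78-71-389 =395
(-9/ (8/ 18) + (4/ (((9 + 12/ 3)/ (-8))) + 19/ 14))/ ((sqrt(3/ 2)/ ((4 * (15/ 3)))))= -12955 * sqrt(6)/ 91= -348.72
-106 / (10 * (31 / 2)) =-106 / 155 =-0.68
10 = 10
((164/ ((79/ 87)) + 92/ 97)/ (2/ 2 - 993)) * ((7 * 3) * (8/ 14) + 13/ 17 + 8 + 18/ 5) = -90040867/ 20192005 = -4.46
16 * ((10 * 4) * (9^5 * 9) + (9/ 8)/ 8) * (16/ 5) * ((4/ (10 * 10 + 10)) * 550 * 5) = 108839117520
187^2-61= 34908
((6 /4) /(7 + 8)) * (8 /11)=0.07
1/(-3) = -1/3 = -0.33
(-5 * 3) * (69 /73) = -1035 /73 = -14.18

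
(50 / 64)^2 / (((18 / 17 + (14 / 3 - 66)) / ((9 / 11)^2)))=-0.01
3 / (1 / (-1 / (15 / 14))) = -14 / 5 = -2.80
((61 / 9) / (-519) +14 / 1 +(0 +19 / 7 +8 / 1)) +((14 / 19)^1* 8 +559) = 366282365 / 621243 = 589.60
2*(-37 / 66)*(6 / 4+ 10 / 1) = -851 / 66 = -12.89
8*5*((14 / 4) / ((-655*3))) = -28 / 393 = -0.07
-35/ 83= -0.42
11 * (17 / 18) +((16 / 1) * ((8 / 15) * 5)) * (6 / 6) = 955 / 18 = 53.06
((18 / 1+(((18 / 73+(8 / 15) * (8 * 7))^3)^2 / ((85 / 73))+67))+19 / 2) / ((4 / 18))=2570750099963836818173951177 / 892068619862812500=2881785148.28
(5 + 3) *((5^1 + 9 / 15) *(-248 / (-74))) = 27776 / 185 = 150.14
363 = 363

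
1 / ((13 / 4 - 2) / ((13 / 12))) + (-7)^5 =-252092 / 15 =-16806.13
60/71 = 0.85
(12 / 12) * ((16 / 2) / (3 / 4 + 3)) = 32 / 15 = 2.13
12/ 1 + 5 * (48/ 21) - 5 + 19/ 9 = 1294/ 63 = 20.54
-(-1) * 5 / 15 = 0.33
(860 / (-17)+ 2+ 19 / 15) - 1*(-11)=-9262 / 255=-36.32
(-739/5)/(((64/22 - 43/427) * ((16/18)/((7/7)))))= -10413249/175880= -59.21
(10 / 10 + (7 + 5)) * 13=169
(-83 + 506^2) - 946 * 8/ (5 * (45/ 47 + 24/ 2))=779021189/ 3045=255836.19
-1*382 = -382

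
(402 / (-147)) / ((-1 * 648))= 67 / 15876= 0.00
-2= -2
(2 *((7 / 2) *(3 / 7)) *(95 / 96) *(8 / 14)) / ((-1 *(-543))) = 0.00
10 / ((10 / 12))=12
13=13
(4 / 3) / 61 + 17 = 3115 / 183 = 17.02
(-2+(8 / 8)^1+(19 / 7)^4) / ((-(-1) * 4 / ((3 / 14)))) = 47970 / 16807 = 2.85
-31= -31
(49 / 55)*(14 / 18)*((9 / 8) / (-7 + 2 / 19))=-6517 / 57640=-0.11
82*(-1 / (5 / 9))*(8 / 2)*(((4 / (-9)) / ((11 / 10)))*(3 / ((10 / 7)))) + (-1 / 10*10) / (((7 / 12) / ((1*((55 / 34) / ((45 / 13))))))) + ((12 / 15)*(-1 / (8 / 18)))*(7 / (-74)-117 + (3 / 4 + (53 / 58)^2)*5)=696.65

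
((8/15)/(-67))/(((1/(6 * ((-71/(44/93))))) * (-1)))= -26412/3685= -7.17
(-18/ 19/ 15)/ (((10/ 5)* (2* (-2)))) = 3/ 380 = 0.01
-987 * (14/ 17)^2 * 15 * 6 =-17410680/ 289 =-60244.57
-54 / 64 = -27 / 32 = -0.84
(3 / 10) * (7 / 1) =21 / 10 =2.10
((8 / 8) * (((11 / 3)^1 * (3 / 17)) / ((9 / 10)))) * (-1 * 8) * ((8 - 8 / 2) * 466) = -1640320 / 153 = -10721.05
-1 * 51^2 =-2601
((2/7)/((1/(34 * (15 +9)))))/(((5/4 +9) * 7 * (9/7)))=2176/861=2.53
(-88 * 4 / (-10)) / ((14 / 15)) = 264 / 7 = 37.71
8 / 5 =1.60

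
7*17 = 119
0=0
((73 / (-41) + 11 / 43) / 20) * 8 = -5376 / 8815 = -0.61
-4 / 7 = -0.57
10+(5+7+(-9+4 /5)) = 69 /5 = 13.80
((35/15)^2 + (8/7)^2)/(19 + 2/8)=11908/33957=0.35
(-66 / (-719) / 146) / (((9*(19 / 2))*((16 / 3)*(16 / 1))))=11 / 127648384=0.00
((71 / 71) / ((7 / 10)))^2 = 100 / 49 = 2.04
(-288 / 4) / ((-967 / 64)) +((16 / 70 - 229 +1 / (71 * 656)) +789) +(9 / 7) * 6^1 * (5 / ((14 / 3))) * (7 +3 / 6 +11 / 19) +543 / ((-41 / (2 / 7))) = 131661110007233 / 209656507760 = 627.98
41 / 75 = 0.55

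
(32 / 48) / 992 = 1 / 1488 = 0.00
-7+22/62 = -6.65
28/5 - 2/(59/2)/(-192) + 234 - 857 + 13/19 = -165921121/269040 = -616.72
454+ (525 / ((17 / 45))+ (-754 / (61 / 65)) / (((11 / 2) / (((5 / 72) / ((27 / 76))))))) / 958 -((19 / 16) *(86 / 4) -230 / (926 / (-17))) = 8373640204824307 / 19671804418464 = 425.67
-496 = -496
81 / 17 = 4.76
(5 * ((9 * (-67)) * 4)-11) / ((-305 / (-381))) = -4599051 / 305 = -15078.86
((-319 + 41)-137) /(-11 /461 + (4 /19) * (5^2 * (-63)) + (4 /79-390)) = 57432763 /99857193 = 0.58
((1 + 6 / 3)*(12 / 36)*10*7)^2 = 4900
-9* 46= -414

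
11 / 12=0.92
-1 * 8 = -8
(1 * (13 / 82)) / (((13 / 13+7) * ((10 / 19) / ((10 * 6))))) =741 / 328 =2.26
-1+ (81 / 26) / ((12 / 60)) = 379 / 26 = 14.58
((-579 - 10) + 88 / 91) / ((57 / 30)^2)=-5351100 / 32851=-162.89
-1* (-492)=492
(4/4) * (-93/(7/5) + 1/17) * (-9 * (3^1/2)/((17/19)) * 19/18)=4276767/4046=1057.04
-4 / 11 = -0.36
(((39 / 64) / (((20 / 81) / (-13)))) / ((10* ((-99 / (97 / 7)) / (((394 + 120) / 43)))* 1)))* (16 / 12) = 37917009 / 5297600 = 7.16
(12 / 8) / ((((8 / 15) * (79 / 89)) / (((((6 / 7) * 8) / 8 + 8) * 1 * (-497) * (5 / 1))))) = -44075025 / 632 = -69738.96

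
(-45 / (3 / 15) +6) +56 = -163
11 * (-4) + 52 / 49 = -2104 / 49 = -42.94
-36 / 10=-18 / 5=-3.60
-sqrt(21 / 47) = -sqrt(987) / 47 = -0.67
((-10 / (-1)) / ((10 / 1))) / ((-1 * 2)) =-1 / 2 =-0.50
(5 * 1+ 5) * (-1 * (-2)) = 20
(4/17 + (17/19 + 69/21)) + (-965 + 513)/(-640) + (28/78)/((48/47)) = 5.47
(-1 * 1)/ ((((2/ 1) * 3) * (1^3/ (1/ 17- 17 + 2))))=2.49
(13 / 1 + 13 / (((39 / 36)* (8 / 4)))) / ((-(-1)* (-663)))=-19 / 663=-0.03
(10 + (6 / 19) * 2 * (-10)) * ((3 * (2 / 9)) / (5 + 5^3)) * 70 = 980 / 741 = 1.32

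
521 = 521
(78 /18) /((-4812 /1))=-13 /14436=-0.00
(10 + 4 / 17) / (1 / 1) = 174 / 17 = 10.24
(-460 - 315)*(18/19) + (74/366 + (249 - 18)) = -1748960/3477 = -503.01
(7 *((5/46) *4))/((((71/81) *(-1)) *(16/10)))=-2.17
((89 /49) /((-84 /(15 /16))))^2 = 198025 /481890304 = 0.00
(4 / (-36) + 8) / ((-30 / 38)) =-1349 / 135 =-9.99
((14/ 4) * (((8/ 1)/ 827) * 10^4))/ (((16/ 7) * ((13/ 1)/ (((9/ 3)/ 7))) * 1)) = 52500/ 10751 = 4.88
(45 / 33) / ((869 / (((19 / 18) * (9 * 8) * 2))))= 2280 / 9559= 0.24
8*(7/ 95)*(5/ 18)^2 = 70/ 1539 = 0.05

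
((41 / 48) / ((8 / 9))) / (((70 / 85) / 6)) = 6273 / 896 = 7.00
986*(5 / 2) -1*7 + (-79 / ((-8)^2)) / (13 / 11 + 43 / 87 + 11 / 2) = 1080264557 / 439520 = 2457.83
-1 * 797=-797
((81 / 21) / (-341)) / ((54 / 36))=-18 / 2387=-0.01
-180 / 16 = -45 / 4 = -11.25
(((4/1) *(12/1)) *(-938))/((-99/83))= 1245664/33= 37747.39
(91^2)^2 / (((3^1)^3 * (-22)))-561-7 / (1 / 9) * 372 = -82829179 / 594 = -139443.06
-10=-10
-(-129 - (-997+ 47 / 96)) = -83281 / 96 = -867.51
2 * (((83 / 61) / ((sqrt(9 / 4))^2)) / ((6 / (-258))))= -28552 / 549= -52.01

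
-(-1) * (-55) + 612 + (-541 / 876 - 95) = 404171 / 876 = 461.38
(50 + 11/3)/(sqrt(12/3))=161/6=26.83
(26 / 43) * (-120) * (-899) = 2804880 / 43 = 65229.77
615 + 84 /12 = 622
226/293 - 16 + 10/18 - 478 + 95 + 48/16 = -1040753/2637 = -394.67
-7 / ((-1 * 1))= 7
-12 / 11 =-1.09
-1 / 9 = -0.11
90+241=331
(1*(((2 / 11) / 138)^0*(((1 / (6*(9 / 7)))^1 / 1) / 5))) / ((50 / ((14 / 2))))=49 / 13500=0.00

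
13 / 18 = 0.72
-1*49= -49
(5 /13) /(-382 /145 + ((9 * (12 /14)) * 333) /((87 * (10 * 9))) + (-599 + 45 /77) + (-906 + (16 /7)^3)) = -2735425 /10631034427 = -0.00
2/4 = 1/2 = 0.50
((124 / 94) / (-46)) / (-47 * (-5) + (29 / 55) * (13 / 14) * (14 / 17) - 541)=28985 / 308877373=0.00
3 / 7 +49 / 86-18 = -10235 / 602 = -17.00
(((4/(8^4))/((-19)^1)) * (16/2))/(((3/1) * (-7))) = 1/51072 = 0.00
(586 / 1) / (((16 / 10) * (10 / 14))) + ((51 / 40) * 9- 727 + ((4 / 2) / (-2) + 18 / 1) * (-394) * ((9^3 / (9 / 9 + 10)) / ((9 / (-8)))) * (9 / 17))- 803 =91469779 / 440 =207885.86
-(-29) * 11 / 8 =39.88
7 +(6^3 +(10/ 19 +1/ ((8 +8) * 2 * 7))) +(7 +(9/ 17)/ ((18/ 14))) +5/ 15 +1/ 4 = 231.53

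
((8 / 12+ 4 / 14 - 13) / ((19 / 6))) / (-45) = 506 / 5985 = 0.08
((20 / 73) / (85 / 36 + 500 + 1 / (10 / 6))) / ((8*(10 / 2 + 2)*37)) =450 / 1711707431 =0.00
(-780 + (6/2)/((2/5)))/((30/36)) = -927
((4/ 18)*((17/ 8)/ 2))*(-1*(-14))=119/ 36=3.31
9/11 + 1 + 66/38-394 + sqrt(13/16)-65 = -95188/209 + sqrt(13)/4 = -454.54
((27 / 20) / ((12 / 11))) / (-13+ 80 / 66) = -3267 / 31120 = -0.10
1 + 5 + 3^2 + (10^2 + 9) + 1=125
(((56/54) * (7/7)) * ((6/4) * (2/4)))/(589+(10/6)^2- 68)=7/4714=0.00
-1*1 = -1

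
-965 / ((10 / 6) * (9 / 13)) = -836.33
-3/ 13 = -0.23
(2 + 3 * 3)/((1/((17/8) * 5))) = 935/8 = 116.88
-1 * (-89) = 89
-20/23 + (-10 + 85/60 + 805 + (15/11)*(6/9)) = 2418041/3036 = 796.46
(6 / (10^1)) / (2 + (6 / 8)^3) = 192 / 775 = 0.25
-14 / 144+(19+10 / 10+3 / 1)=1649 / 72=22.90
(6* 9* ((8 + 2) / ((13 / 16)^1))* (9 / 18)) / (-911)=-4320 / 11843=-0.36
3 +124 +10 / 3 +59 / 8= 3305 / 24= 137.71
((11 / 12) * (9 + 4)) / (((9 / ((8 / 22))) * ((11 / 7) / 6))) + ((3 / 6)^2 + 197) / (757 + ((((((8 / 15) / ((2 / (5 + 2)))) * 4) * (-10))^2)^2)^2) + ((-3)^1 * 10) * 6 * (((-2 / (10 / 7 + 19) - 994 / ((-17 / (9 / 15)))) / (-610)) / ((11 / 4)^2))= 65580419028084549902057936819 / 20471837046000896392002248940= 3.20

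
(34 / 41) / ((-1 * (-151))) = 34 / 6191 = 0.01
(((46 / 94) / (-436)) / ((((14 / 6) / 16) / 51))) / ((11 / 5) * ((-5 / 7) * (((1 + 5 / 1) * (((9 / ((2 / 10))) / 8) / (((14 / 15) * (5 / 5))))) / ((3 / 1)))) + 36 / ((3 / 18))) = -87584 / 43970709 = -0.00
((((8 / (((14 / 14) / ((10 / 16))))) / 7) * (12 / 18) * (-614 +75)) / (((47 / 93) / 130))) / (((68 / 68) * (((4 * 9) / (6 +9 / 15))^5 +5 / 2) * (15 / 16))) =-91384202624 / 6268478313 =-14.58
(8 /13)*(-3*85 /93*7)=-4760 /403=-11.81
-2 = -2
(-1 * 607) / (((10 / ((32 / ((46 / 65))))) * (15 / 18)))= -378768 / 115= -3293.63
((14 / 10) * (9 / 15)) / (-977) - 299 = -299.00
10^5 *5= 500000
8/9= 0.89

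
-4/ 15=-0.27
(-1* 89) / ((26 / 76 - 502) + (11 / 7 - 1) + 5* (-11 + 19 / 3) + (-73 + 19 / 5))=355110 / 2368543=0.15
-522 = -522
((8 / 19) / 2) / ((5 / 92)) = 368 / 95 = 3.87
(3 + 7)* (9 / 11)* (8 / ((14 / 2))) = 720 / 77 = 9.35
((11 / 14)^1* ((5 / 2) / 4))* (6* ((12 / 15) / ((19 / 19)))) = 33 / 14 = 2.36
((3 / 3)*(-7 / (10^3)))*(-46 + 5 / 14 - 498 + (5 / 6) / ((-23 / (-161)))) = 5647 / 1500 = 3.76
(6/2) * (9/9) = 3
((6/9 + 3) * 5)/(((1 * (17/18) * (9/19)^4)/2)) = 28670620/37179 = 771.15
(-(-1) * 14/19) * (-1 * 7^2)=-686/19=-36.11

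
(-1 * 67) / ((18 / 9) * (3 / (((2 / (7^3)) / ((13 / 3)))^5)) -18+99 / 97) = -8422704 / 170985426503990696491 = -0.00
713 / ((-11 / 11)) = -713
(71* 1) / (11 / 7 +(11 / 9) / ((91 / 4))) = 58149 / 1331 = 43.69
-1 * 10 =-10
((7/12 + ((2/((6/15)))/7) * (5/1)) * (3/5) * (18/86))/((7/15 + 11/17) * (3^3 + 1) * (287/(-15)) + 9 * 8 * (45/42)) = -2402865/2392531696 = -0.00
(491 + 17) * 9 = 4572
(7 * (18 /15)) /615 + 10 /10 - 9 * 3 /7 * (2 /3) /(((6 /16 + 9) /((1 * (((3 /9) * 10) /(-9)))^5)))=34852133537 /34317802575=1.02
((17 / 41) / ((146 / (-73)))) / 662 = -17 / 54284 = -0.00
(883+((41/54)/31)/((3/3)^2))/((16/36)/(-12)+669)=1478183/1119844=1.32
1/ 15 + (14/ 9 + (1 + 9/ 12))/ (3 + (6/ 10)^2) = 2269/ 2160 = 1.05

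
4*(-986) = -3944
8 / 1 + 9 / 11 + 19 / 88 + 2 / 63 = 50261 / 5544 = 9.07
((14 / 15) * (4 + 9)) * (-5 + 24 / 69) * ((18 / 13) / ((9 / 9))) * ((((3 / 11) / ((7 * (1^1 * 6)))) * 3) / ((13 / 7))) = -0.82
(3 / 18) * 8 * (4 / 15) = 16 / 45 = 0.36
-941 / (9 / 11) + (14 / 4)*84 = -7705 / 9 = -856.11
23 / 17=1.35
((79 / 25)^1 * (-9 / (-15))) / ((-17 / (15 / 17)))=-711 / 7225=-0.10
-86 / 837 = -0.10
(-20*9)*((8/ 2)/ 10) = -72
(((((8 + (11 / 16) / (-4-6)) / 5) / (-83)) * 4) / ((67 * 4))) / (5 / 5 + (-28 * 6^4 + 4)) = 1269 / 161415810400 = 0.00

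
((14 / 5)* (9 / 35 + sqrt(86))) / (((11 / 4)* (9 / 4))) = 32 / 275 + 224* sqrt(86) / 495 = 4.31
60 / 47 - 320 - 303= -29221 / 47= -621.72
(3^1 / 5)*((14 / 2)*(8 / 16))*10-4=17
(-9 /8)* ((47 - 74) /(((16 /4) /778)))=94527 /16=5907.94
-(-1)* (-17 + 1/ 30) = -509/ 30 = -16.97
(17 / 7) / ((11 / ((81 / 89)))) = 1377 / 6853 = 0.20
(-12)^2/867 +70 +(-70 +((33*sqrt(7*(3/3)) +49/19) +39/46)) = 907507/252586 +33*sqrt(7) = 90.90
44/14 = 22/7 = 3.14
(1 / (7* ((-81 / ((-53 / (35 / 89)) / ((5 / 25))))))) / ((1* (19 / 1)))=4717 / 75411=0.06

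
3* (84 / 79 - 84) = -19656 / 79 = -248.81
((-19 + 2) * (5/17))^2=25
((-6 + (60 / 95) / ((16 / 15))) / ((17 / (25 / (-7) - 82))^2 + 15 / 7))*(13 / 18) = -4473172067 / 2499400752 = -1.79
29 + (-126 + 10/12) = -577/6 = -96.17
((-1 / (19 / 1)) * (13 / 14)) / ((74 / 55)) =-715 / 19684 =-0.04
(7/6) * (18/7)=3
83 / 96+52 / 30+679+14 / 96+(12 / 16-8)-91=93359 / 160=583.49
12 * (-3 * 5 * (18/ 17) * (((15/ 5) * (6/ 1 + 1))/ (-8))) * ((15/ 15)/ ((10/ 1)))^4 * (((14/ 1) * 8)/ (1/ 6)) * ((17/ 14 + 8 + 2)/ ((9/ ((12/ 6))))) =178038/ 2125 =83.78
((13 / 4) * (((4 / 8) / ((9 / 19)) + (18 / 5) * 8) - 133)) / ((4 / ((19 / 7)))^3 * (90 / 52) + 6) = -10760584393 / 370411920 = -29.05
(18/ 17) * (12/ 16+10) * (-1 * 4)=-774/ 17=-45.53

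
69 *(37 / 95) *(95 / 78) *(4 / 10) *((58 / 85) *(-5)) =-49358 / 1105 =-44.67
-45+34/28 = -613/14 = -43.79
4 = 4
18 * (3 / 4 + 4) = 171 / 2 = 85.50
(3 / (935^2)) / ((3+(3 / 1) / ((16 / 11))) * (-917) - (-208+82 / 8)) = -0.00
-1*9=-9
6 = 6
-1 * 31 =-31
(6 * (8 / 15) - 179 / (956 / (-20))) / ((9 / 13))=107887 / 10755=10.03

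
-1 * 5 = -5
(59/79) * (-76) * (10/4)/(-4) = 5605/158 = 35.47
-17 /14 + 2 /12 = -22 /21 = -1.05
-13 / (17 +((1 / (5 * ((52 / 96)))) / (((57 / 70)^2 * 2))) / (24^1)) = -549081 / 718519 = -0.76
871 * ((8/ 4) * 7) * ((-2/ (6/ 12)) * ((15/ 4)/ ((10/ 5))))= -91455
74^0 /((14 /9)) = 0.64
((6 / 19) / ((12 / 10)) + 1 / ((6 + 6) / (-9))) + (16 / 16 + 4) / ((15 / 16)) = 1105 / 228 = 4.85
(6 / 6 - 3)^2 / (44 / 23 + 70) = 46 / 827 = 0.06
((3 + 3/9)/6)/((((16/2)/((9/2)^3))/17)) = 6885/64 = 107.58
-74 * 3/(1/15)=-3330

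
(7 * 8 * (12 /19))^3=303464448 /6859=44243.25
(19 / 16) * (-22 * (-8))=209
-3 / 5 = -0.60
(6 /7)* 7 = 6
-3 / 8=-0.38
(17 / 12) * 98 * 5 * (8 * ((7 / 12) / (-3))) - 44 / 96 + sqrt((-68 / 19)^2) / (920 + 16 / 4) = -341373733 / 316008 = -1080.27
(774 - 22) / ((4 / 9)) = 1692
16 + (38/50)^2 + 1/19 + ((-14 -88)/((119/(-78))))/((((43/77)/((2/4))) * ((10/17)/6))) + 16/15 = 628.27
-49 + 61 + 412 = 424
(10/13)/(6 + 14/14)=10/91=0.11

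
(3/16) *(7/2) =21/32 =0.66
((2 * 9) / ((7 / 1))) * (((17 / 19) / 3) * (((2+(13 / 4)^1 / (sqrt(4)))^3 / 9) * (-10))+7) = -1153769 / 51072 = -22.59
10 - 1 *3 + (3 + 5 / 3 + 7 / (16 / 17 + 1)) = 168 / 11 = 15.27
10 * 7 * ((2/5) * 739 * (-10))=-206920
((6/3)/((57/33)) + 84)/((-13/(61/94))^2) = 0.21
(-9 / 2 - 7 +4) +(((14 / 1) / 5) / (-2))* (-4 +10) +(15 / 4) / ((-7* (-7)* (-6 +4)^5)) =-498699 / 31360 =-15.90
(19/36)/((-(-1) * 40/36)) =19/40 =0.48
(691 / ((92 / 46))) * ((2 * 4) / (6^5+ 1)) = 2764 / 7777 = 0.36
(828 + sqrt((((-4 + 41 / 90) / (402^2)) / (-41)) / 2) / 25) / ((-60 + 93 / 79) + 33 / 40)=-872160 / 61091 -158 * sqrt(65395) / 113276459475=-14.28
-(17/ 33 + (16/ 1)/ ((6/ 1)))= -35/ 11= -3.18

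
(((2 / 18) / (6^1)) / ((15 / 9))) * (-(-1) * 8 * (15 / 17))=4 / 51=0.08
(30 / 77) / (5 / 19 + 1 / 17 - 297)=-9690 / 7378679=-0.00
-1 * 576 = -576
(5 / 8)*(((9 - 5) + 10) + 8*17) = 375 / 4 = 93.75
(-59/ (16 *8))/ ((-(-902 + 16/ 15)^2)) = 13275/ 23376409088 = 0.00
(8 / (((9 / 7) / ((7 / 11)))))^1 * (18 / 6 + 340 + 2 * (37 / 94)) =2111312 / 1551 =1361.26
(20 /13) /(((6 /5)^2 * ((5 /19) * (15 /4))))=380 /351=1.08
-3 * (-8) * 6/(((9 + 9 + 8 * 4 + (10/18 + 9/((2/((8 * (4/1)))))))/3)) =3888/1751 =2.22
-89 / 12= -7.42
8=8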